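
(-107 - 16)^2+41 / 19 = 287492 / 19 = 15131.16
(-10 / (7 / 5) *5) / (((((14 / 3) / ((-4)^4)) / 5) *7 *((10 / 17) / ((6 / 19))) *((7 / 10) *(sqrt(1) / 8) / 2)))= -17171.79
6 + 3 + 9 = 18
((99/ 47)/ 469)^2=9801/ 485893849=0.00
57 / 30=19 / 10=1.90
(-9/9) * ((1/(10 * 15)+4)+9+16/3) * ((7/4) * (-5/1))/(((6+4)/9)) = 57771/400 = 144.43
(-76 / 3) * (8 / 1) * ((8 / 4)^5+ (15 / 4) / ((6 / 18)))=-26296 / 3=-8765.33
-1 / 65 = -0.02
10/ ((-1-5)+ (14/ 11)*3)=-55/ 12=-4.58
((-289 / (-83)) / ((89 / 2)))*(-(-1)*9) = 5202 / 7387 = 0.70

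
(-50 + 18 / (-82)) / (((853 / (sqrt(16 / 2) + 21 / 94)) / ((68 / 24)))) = -35003 * sqrt(2) / 104919-245021 / 6574924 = -0.51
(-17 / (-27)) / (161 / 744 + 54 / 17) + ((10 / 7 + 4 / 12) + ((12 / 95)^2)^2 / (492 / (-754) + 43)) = 6846473587645930843 / 3515545880061271875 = 1.95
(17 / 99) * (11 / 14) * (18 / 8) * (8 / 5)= 17 / 35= 0.49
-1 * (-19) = 19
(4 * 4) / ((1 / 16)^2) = 4096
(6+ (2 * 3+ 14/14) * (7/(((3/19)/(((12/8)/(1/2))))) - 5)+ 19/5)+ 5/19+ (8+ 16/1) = 88356/95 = 930.06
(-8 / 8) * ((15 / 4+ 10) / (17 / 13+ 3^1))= -715 / 224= -3.19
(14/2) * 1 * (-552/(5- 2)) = -1288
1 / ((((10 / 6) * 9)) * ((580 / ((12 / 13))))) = 1 / 9425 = 0.00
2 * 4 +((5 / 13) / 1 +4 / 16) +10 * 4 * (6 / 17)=20113 / 884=22.75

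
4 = 4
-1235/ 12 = -102.92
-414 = -414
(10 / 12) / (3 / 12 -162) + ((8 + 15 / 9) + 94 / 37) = 292105 / 23939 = 12.20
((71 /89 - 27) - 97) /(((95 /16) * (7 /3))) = -105264 /11837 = -8.89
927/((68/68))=927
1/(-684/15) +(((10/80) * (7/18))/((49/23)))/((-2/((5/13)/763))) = -8334145/379937376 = -0.02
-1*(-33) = 33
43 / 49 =0.88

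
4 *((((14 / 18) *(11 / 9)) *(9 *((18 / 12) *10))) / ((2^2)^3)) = 385 / 48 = 8.02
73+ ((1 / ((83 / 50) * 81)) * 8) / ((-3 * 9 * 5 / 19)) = 13249513 / 181521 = 72.99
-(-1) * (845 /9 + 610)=6335 /9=703.89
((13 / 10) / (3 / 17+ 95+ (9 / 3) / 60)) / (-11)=-0.00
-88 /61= -1.44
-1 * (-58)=58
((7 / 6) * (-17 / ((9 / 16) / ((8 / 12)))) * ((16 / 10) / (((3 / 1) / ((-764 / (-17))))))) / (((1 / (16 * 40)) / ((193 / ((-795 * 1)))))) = 87537.72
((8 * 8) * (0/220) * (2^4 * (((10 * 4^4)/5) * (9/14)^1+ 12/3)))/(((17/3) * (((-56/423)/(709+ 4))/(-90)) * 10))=0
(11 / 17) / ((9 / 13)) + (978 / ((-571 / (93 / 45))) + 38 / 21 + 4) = 9798139 / 3057705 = 3.20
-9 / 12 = -3 / 4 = -0.75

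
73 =73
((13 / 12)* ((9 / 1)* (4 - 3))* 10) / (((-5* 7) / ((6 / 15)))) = -39 / 35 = -1.11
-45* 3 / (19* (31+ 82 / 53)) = -0.22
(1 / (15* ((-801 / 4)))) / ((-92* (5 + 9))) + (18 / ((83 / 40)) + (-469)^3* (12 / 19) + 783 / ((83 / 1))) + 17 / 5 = -397518522945875539 / 6101144910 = -65154742.07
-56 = -56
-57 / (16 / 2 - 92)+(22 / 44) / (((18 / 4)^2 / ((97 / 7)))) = 2315 / 2268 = 1.02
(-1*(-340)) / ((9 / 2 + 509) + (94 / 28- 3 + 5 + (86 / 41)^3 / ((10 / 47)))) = 205039975 / 339059143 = 0.60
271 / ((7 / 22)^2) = 131164 / 49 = 2676.82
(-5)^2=25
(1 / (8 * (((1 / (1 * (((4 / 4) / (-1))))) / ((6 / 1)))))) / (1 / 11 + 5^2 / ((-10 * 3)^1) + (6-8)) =99 / 362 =0.27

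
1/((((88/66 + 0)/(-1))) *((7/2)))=-3/14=-0.21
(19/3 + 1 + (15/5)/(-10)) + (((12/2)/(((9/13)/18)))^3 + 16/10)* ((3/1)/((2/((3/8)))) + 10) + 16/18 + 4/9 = 601495039/15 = 40099669.27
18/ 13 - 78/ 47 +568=346880/ 611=567.73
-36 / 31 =-1.16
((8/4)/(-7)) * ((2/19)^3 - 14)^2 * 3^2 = -165950213832/329321167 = -503.92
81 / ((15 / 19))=513 / 5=102.60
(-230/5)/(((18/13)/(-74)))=22126/9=2458.44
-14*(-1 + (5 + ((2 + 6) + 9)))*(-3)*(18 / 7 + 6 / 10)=2797.20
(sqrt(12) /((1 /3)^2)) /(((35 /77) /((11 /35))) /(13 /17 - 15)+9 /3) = 527076 * sqrt(3) /84871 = 10.76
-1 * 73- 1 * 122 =-195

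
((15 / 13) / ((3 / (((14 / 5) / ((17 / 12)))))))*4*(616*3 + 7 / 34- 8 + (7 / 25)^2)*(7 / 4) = 1768796316 / 180625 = 9792.64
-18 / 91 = -0.20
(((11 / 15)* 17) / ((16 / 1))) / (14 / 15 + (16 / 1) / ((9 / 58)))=561 / 74912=0.01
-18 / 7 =-2.57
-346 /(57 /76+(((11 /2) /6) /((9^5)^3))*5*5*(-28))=-854859980456982648 /1853020188844141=-461.33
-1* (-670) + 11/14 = 9391/14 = 670.79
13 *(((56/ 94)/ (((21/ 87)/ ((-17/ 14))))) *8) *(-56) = 820352/ 47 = 17454.30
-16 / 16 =-1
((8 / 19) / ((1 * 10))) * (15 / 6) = 2 / 19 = 0.11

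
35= 35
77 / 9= 8.56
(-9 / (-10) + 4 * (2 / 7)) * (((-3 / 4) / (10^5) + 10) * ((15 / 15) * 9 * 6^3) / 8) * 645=17930470552137 / 5600000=3201869.74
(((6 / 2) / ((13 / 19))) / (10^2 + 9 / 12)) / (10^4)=57 / 13097500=0.00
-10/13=-0.77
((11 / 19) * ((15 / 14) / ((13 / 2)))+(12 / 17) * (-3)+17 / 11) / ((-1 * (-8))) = -38537 / 646646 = -0.06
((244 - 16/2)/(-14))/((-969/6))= 0.10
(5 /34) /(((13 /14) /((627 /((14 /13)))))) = 3135 /34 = 92.21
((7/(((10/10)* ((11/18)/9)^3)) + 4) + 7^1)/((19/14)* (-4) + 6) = 208427359/5324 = 39148.64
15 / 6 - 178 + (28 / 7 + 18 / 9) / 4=-174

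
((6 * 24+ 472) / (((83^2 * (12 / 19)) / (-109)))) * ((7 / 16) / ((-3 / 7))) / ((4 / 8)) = 7813883 / 248004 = 31.51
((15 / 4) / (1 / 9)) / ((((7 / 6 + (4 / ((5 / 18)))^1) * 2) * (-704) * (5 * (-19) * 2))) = 405 / 49972736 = 0.00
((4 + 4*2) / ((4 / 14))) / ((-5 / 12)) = -504 / 5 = -100.80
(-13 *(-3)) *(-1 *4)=-156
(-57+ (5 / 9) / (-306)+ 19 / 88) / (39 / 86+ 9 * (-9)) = 295886827 / 419693076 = 0.71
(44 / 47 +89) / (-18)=-1409 / 282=-5.00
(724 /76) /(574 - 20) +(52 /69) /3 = 584819 /2178882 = 0.27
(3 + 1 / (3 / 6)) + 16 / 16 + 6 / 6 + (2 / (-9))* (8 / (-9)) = 7.20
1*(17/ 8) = 17/ 8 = 2.12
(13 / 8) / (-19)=-13 / 152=-0.09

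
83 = 83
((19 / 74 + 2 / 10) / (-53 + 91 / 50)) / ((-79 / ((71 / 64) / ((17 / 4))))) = 59995 / 2034548304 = 0.00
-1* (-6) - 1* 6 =0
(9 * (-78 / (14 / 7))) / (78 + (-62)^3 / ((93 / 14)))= 1053 / 107398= 0.01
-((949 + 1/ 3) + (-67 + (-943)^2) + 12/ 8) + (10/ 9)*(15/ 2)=-1780249/ 2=-890124.50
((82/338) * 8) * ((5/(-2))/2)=-410/169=-2.43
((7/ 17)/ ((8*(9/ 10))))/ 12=35/ 7344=0.00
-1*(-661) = 661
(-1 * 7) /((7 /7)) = -7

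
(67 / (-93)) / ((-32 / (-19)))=-1273 / 2976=-0.43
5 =5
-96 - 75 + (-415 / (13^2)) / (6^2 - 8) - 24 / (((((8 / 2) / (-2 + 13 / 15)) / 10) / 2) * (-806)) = -25121949 / 146692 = -171.26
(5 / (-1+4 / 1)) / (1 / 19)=31.67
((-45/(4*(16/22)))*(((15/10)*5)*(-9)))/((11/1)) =6075/64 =94.92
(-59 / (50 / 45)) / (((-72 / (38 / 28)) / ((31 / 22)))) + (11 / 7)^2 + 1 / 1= 841657 / 172480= 4.88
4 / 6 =2 / 3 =0.67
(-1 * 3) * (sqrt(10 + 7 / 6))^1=-sqrt(402) / 2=-10.02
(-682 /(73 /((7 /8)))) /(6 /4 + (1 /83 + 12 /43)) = -8519203 /1866610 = -4.56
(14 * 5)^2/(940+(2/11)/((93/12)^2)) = 12949475/2484193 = 5.21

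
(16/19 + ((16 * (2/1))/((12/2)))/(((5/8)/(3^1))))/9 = 2512/855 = 2.94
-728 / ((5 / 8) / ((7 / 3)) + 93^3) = -40768 / 45044007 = -0.00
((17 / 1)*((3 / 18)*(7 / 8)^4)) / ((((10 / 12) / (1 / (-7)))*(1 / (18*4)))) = -52479 / 2560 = -20.50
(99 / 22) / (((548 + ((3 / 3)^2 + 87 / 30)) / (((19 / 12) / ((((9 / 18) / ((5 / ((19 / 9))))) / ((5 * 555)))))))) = 1873125 / 11038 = 169.70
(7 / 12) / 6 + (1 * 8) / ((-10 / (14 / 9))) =-413 / 360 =-1.15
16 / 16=1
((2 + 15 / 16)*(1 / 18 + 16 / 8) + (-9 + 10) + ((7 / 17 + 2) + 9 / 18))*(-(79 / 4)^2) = -304030315 / 78336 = -3881.11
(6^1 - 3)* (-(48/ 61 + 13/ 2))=-2667/ 122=-21.86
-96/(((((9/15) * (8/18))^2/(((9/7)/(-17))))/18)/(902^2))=177935194800/119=1495253737.82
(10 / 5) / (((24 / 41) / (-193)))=-659.42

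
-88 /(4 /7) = -154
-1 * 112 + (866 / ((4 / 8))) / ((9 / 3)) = 1396 / 3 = 465.33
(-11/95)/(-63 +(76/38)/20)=22/11951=0.00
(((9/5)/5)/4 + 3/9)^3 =2048383/27000000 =0.08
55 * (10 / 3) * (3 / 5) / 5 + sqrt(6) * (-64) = 22 - 64 * sqrt(6) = -134.77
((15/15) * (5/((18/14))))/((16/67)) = 2345/144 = 16.28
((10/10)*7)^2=49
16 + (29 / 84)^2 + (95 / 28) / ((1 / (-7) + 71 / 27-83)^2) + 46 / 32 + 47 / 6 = 10371192692317 / 408466704996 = 25.39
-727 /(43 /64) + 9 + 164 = -39089 /43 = -909.05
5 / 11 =0.45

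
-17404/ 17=-1023.76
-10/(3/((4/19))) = -40/57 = -0.70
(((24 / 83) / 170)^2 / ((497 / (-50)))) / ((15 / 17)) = -96 / 291025805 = -0.00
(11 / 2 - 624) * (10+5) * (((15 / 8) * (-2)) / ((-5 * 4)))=-55665 / 32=-1739.53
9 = 9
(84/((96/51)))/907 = 357/7256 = 0.05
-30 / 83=-0.36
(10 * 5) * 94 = 4700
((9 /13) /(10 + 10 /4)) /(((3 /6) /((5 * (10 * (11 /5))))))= 792 /65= 12.18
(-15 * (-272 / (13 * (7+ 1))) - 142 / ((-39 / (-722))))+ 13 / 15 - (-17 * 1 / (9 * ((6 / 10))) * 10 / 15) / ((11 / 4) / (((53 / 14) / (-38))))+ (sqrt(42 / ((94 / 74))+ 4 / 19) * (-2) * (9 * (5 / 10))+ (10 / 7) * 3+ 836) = -13468265381 / 7702695 - 9 * sqrt(26534602) / 893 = -1800.43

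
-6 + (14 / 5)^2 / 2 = -52 / 25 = -2.08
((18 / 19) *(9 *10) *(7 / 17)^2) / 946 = 39690 / 2597243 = 0.02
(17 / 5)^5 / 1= 1419857 / 3125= 454.35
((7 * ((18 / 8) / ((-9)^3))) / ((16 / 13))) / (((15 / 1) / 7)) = -637 / 77760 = -0.01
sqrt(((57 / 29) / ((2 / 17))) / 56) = sqrt(196707) / 812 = 0.55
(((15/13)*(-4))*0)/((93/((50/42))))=0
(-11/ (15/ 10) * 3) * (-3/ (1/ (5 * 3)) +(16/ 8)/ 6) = 2948/ 3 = 982.67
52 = 52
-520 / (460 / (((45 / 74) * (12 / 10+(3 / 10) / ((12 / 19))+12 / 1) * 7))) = -447993 / 6808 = -65.80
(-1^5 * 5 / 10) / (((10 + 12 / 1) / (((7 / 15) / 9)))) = -7 / 5940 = -0.00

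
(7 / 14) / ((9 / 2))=1 / 9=0.11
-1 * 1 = -1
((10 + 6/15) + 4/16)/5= 213/100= 2.13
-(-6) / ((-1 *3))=-2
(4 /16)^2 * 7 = 7 /16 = 0.44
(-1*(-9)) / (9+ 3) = 0.75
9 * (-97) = -873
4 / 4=1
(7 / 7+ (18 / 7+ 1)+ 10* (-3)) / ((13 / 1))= -178 / 91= -1.96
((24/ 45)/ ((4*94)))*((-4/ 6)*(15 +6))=-14/ 705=-0.02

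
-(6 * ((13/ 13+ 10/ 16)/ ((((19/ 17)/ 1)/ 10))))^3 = -36429280875/ 54872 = -663895.63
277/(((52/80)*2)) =2770/13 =213.08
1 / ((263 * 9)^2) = 0.00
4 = 4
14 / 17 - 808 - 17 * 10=-16612 / 17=-977.18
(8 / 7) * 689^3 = 2616662152 / 7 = 373808878.86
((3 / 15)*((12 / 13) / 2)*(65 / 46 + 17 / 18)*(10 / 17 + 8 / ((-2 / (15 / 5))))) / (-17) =189344 / 1296165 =0.15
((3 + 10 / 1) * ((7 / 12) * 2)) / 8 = 91 / 48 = 1.90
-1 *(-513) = 513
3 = 3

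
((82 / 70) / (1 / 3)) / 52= 123 / 1820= 0.07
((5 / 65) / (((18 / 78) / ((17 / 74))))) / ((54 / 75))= 425 / 3996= 0.11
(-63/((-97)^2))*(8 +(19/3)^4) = -916783/84681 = -10.83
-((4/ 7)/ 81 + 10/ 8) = -1.26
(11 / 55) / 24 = 1 / 120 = 0.01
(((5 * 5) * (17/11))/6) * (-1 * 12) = -850/11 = -77.27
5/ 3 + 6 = 23/ 3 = 7.67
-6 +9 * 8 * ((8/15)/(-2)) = -25.20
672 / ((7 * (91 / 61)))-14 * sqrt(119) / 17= 5856 / 91-14 * sqrt(119) / 17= 55.37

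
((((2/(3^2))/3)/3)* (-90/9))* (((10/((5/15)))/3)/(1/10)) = -2000/81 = -24.69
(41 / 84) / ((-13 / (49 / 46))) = -0.04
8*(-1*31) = -248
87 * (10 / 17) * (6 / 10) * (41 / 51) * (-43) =-306762 / 289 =-1061.46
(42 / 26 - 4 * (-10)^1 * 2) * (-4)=-4244 / 13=-326.46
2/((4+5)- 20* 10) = -2/191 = -0.01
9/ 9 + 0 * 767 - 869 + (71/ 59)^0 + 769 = -98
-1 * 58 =-58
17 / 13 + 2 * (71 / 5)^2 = 404.59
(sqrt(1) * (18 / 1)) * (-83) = -1494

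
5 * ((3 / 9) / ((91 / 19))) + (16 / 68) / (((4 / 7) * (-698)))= 1125359 / 3239418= 0.35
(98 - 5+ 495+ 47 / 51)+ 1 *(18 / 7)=211163 / 357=591.49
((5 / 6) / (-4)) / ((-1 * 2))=5 / 48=0.10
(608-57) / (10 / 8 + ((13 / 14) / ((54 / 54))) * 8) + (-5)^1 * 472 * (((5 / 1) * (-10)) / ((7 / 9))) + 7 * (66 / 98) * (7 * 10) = 258735326 / 1701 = 152107.78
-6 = -6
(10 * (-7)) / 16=-35 / 8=-4.38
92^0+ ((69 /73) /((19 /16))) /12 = 1479 /1387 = 1.07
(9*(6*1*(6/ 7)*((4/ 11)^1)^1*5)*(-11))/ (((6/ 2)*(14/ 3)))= -3240/ 49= -66.12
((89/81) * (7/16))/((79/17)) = 10591/102384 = 0.10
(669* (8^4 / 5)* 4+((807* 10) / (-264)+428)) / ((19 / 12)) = 1447100577 / 1045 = 1384785.24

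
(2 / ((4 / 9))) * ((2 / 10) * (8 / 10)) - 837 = -20907 / 25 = -836.28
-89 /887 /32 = -89 /28384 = -0.00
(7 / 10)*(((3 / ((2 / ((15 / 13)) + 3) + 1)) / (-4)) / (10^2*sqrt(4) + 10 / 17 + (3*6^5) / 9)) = -153 / 4666016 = -0.00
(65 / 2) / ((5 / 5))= 65 / 2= 32.50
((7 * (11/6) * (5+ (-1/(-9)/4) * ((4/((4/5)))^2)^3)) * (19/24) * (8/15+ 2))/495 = 7987847/349920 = 22.83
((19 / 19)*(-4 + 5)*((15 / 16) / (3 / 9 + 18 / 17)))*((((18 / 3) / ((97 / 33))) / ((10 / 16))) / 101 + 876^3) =314881306753527 / 695587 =452684289.32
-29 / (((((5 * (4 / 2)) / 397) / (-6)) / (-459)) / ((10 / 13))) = -31706802 / 13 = -2438984.77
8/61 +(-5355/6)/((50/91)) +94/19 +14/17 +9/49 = -31246967909/19308940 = -1618.26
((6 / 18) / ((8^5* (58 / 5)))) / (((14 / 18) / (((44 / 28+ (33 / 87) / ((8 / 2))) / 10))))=0.00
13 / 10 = 1.30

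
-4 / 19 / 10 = -2 / 95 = -0.02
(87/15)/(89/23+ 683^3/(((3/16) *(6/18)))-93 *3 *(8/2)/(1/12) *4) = 667/586239896205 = 0.00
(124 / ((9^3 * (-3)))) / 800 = -31 / 437400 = -0.00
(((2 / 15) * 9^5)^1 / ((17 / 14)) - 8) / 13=550444 / 1105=498.14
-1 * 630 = -630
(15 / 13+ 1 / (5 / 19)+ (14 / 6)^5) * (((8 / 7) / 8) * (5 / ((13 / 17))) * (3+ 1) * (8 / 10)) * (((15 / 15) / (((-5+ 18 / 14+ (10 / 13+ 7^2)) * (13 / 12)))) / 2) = 636861344 / 286852995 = 2.22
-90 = -90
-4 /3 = -1.33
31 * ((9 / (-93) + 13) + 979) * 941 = 28934809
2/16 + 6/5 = 1.32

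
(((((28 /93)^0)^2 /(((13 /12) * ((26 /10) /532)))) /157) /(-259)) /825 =-0.00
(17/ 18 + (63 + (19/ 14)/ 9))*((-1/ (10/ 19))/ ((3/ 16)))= -204592/ 315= -649.50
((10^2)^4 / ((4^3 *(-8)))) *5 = -1953125 / 2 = -976562.50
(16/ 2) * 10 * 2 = 160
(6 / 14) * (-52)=-156 / 7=-22.29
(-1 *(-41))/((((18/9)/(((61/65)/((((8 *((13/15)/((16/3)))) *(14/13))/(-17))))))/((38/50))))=-807823/4550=-177.54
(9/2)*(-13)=-117/2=-58.50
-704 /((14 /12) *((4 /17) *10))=-8976 /35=-256.46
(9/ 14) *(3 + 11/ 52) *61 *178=8159787/ 364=22417.00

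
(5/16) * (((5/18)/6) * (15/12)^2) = 625/27648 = 0.02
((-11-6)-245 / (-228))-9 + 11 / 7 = -37273 / 1596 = -23.35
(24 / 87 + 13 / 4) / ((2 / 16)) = 818 / 29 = 28.21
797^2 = 635209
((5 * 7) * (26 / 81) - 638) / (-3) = 50768 / 243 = 208.92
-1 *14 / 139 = -14 / 139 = -0.10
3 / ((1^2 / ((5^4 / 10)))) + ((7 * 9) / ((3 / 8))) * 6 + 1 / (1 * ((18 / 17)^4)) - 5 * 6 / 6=125057449 / 104976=1191.30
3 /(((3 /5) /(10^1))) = 50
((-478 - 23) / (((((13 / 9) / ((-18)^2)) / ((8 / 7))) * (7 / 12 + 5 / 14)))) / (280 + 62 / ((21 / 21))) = -7791552 / 19513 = -399.30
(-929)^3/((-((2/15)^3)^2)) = 9132605466890625/64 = 142696960420166.02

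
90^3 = 729000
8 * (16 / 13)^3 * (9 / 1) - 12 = 268548 / 2197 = 122.23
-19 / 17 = -1.12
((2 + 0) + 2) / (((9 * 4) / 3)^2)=1 / 36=0.03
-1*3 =-3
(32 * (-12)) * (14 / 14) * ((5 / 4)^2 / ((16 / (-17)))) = 1275 / 2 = 637.50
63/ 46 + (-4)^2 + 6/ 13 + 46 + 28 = 54915/ 598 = 91.83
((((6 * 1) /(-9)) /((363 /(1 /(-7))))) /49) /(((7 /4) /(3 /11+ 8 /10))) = 472 /143807895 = 0.00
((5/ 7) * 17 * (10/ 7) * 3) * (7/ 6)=425/ 7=60.71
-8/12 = -2/3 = -0.67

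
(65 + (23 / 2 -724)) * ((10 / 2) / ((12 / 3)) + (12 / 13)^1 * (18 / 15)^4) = -2048.75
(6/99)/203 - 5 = -5.00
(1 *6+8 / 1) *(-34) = -476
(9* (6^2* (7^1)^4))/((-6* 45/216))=-3111696/5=-622339.20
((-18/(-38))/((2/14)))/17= 63/323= 0.20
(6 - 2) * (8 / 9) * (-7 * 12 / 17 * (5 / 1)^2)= -22400 / 51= -439.22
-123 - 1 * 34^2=-1279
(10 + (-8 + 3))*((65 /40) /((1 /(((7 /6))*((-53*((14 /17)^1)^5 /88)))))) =-405300805 /187421124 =-2.16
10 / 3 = 3.33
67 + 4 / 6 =203 / 3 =67.67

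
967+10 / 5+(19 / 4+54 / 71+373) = 382693 / 284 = 1347.51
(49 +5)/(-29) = -54/29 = -1.86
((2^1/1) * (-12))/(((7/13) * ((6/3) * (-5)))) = 156/35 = 4.46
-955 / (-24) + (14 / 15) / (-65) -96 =-146179 / 2600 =-56.22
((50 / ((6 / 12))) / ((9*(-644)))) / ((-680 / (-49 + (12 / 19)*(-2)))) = -4775 / 3744216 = -0.00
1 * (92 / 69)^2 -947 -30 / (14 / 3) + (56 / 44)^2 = -7242086 / 7623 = -950.03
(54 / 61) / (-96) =-9 / 976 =-0.01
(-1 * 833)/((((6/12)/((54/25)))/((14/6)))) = -209916/25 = -8396.64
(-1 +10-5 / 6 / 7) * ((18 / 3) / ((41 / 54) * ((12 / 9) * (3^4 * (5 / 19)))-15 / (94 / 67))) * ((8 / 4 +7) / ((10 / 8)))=23982408 / 680575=35.24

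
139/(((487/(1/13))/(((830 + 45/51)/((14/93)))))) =182593875/1506778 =121.18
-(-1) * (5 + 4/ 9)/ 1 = 49/ 9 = 5.44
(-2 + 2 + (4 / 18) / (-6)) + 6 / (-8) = -85 / 108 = -0.79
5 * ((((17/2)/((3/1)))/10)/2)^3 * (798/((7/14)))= 653429/28800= 22.69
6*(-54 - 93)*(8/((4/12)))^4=-292626432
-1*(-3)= 3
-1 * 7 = -7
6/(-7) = -6/7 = -0.86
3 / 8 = 0.38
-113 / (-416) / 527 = 113 / 219232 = 0.00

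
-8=-8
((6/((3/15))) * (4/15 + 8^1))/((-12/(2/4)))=-31/3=-10.33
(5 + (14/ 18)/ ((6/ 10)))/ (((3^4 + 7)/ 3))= 85/ 396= 0.21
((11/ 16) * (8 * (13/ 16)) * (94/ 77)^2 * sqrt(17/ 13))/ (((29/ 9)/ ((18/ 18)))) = 19881 * sqrt(221)/ 125048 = 2.36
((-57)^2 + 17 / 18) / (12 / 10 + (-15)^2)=292495 / 20358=14.37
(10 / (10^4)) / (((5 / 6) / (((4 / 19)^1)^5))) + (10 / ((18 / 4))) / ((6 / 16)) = 247609920736 / 41784170625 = 5.93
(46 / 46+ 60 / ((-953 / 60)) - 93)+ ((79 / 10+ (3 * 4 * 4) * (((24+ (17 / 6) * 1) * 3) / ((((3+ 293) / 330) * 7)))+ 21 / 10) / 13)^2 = 2894528356 / 1304657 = 2218.61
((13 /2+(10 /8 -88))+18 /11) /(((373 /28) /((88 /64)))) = -24213 /2984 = -8.11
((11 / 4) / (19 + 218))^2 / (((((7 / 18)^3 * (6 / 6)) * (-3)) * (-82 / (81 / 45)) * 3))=0.00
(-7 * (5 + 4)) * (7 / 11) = -441 / 11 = -40.09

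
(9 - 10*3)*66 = -1386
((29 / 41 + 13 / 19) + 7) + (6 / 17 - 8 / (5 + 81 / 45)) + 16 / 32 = 213689 / 26486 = 8.07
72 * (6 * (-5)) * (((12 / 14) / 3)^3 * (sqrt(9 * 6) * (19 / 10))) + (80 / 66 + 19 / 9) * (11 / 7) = 47 / 9 - 98496 * sqrt(6) / 343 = -698.17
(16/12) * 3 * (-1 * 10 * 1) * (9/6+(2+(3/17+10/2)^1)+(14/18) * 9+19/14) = -81080/119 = -681.34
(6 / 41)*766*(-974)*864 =-3867699456 / 41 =-94334133.07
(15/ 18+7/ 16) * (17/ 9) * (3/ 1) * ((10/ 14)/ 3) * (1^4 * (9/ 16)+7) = 627385/ 48384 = 12.97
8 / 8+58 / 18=38 / 9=4.22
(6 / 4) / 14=3 / 28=0.11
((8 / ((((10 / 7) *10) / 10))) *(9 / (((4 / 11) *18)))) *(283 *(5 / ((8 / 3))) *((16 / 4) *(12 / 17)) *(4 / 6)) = 130746 / 17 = 7690.94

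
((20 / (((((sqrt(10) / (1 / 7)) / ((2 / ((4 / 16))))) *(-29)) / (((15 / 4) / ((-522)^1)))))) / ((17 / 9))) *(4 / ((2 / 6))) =360 *sqrt(10) / 100079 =0.01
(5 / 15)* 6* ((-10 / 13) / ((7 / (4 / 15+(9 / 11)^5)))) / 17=-6119756 / 747437691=-0.01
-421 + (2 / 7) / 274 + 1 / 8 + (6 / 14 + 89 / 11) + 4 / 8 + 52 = -30368839 / 84392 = -359.85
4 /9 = 0.44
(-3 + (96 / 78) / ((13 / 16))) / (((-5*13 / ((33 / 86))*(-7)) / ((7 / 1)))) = -8283 / 944710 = -0.01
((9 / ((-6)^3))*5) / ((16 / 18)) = -15 / 64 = -0.23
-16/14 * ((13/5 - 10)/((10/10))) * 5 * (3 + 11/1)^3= 116032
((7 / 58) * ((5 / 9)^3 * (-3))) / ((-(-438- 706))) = -875 / 16123536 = -0.00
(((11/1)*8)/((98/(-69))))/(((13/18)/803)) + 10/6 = -131643847/1911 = -68887.41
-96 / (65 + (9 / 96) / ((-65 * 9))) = -599040 / 405599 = -1.48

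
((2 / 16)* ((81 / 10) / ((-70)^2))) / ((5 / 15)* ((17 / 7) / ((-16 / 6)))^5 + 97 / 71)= 1009967616 / 5656923083125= 0.00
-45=-45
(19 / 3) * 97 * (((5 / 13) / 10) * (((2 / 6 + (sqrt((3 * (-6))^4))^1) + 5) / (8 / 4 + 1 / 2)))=140068 / 45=3112.62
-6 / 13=-0.46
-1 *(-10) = 10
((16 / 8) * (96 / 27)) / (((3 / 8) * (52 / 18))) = 256 / 39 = 6.56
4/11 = 0.36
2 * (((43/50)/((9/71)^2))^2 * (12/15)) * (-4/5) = -375889585352/102515625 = -3666.66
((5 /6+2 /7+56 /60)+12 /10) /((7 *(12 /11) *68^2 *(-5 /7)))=-7513 /58262400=-0.00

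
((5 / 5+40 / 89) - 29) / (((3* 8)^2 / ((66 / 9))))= -6743 / 19224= -0.35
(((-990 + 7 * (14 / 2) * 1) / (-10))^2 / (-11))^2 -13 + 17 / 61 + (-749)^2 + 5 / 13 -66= 1159994867999273 / 959530000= 1208919.85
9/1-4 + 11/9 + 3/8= 475/72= 6.60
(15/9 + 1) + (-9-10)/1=-49/3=-16.33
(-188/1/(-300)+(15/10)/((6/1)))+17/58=1.17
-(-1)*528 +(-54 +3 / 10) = 4743 / 10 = 474.30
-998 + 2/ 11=-997.82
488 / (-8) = -61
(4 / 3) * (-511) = -2044 / 3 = -681.33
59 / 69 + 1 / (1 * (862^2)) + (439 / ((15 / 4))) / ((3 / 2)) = 60677717119 / 769050540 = 78.90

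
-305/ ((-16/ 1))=19.06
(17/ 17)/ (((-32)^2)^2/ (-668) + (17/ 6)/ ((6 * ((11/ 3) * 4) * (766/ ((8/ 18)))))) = -151971336/ 238553134313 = -0.00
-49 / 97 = -0.51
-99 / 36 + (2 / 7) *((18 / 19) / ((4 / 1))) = -1427 / 532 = -2.68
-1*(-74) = 74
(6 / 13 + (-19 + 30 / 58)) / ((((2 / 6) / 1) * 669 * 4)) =-3397 / 168142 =-0.02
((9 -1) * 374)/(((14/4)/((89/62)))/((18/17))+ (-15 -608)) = -4793184/994357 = -4.82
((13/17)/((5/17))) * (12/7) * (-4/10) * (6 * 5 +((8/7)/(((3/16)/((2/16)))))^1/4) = -65936/1225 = -53.83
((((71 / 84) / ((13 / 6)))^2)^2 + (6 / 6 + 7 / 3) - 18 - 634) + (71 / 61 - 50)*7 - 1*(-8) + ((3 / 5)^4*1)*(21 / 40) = -982.43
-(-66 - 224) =290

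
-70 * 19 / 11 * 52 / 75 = -13832 / 165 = -83.83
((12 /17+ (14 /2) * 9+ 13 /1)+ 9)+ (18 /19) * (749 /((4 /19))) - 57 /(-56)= 3291277 /952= 3457.22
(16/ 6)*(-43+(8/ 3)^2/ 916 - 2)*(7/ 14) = -370916/ 6183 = -59.99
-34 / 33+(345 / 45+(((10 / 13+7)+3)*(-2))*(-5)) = 16349 / 143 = 114.33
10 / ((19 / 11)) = 110 / 19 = 5.79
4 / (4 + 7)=4 / 11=0.36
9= 9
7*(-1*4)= -28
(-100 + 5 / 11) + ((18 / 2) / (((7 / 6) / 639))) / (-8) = -220443 / 308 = -715.72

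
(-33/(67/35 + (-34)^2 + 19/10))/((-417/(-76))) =-0.01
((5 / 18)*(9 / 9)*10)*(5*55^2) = 378125 / 9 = 42013.89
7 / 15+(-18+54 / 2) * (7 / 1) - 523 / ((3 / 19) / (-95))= 4721027 / 15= 314735.13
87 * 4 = 348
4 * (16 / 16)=4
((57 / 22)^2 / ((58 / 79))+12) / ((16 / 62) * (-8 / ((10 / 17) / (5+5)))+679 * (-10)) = -6133195 / 1979805872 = -0.00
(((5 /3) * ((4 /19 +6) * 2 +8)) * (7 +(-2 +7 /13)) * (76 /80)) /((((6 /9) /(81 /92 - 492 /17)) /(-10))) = 383133510 /5083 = 75375.47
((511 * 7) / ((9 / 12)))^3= 2929117506112 / 27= 108485833559.70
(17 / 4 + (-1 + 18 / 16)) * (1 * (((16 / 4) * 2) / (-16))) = -35 / 16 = -2.19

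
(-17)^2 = 289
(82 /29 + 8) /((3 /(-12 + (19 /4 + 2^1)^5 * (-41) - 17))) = -92368576631 /44544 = -2073648.00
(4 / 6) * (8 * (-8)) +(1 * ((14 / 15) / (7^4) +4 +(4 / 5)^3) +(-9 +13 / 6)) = -11573063 / 257250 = -44.99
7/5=1.40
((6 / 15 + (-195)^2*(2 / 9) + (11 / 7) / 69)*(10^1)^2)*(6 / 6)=408155420 / 483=845042.28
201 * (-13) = -2613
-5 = -5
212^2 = 44944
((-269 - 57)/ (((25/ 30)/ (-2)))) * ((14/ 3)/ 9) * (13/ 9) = 237328/ 405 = 586.00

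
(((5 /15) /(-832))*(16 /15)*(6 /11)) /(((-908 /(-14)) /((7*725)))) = -7105 /389532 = -0.02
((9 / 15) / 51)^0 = 1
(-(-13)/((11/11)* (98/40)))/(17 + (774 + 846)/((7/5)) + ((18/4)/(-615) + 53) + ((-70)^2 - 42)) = 106600/122250373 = 0.00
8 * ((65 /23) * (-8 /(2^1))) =-2080 /23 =-90.43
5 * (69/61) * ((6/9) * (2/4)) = 115/61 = 1.89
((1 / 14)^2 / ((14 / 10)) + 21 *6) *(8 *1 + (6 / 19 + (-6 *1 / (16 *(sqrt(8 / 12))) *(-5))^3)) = 2573.71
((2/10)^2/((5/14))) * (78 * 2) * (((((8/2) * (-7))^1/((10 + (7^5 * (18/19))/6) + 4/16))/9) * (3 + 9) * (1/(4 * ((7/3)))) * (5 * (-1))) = 663936/5061575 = 0.13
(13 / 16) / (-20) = -13 / 320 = -0.04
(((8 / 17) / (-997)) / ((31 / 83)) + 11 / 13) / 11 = 5770977 / 75134917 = 0.08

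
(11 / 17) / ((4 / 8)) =22 / 17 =1.29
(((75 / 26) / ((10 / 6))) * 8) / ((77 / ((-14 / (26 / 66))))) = -6.39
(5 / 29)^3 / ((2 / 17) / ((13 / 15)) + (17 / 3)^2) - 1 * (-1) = 1.00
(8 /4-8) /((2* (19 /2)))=-0.32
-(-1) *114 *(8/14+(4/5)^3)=108072/875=123.51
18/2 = 9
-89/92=-0.97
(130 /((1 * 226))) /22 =65 /2486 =0.03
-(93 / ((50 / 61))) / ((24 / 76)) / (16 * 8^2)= -35929 / 102400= -0.35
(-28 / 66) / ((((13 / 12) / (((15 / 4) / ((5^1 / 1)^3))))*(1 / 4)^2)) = -672 / 3575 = -0.19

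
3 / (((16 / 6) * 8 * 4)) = 9 / 256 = 0.04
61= 61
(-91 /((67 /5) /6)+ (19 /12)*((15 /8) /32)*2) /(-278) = 1391395 /9536512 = 0.15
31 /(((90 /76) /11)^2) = 5416444 /2025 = 2674.79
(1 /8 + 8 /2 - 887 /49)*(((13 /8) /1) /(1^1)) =-71227 /3136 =-22.71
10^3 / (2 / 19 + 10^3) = 9500 / 9501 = 1.00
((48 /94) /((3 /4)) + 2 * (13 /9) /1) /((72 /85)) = 64175 /15228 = 4.21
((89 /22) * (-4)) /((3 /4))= -712 /33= -21.58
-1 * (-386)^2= -148996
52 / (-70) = -26 / 35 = -0.74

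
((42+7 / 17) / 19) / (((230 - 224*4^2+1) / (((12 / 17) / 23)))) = -1236 / 60494347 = -0.00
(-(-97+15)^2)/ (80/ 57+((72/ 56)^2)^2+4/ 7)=-920226468/ 644261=-1428.34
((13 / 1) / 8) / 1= 13 / 8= 1.62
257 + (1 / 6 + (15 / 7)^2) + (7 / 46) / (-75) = 261.76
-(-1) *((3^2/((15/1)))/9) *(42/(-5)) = -14/25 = -0.56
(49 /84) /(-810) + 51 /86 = 247559 /417960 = 0.59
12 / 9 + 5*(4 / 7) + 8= 256 / 21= 12.19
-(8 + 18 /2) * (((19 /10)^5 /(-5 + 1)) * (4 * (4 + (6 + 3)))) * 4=547217879 /25000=21888.72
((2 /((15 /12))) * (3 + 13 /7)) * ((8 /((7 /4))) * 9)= 78336 /245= 319.74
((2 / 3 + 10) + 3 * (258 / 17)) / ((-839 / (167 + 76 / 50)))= -12074458 / 1069725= -11.29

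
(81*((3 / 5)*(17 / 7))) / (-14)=-4131 / 490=-8.43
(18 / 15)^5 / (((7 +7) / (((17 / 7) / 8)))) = 8262 / 153125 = 0.05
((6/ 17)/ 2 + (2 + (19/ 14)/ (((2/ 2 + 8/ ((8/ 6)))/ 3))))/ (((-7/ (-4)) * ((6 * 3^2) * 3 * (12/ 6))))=4595/ 944622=0.00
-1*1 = -1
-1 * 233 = -233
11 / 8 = 1.38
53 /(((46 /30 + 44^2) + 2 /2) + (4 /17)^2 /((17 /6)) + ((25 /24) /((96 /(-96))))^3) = 17998087680 /657922673507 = 0.03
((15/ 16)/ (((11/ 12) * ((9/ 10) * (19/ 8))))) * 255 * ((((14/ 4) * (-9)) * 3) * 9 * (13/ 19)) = -281940750/ 3971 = -70999.94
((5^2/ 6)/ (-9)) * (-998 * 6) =24950/ 9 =2772.22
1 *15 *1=15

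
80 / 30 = 8 / 3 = 2.67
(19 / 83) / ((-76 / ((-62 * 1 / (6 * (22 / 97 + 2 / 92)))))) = 69161 / 552282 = 0.13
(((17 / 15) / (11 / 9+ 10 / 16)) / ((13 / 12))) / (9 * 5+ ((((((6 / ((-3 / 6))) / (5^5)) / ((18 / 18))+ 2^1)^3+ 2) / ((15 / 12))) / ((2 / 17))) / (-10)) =747070312500000 / 50431727008050479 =0.01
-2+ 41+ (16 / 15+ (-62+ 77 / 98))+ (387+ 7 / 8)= 308051 / 840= 366.73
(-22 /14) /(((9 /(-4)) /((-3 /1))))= -44 /21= -2.10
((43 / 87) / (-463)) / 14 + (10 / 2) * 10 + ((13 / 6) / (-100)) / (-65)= 4699474163 / 93989000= 50.00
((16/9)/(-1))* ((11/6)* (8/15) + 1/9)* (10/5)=-1568/405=-3.87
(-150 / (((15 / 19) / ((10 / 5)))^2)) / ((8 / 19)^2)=-130321 / 24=-5430.04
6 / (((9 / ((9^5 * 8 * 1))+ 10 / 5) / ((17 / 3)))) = 1784592 / 104977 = 17.00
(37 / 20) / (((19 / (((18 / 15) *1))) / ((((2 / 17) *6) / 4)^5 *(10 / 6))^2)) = 728271 / 76607768217062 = 0.00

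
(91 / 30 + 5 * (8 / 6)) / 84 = 97 / 840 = 0.12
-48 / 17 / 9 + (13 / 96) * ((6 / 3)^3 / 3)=29 / 612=0.05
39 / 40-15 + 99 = 3399 / 40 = 84.98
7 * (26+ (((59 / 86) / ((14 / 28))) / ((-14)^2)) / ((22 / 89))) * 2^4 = 2915.17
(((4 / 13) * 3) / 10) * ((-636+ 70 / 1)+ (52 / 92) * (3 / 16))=-624747 / 11960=-52.24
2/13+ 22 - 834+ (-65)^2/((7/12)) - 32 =582310/91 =6399.01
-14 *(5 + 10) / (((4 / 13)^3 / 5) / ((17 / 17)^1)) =-1153425 / 32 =-36044.53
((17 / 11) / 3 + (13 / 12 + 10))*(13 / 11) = 19903 / 1452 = 13.71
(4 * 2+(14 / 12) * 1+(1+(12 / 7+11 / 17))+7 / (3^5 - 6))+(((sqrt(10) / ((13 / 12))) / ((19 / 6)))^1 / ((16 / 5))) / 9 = 5 * sqrt(10) / 494+236107 / 18802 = 12.59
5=5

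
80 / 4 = 20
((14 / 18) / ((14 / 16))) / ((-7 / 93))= -248 / 21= -11.81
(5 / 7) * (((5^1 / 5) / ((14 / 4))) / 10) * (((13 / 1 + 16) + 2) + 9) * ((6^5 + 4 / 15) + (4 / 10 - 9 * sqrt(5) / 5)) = 933200 / 147 - 72 * sqrt(5) / 49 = 6345.01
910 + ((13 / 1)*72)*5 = 5590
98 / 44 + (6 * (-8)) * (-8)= 8497 / 22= 386.23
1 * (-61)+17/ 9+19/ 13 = -6745/ 117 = -57.65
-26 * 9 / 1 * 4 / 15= -62.40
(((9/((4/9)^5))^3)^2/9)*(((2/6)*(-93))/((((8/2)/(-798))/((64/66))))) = 10320510147087135122224103298631955427/792633534417207296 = 13020531808151929961.20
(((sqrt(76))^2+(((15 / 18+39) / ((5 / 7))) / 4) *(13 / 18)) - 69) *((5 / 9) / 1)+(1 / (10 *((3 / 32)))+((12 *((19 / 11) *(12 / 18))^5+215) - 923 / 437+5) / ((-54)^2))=3534941883652841 / 332466121445040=10.63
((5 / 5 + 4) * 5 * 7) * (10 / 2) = 875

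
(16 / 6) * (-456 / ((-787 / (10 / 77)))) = 12160 / 60599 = 0.20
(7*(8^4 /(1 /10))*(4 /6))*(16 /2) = 4587520 /3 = 1529173.33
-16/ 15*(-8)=128/ 15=8.53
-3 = -3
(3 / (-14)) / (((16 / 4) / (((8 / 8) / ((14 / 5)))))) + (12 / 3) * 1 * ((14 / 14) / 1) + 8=9393 / 784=11.98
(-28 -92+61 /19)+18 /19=-115.84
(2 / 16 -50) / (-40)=399 / 320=1.25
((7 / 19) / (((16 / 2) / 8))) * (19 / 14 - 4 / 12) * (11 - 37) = -559 / 57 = -9.81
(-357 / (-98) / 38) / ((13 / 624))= 612 / 133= 4.60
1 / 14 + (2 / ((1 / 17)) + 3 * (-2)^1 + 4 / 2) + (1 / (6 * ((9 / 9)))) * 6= 435 / 14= 31.07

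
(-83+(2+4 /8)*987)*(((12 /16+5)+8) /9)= 262295 /72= 3642.99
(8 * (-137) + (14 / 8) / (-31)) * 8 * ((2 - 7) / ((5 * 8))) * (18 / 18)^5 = 135911 / 124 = 1096.06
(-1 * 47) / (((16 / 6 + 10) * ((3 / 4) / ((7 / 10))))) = -329 / 95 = -3.46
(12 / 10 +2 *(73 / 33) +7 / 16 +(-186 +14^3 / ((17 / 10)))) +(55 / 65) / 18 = 2510355149 / 1750320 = 1434.23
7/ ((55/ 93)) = 651/ 55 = 11.84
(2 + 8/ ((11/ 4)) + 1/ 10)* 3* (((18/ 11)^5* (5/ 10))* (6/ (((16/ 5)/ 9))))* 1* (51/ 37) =134406211869/ 65547757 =2050.51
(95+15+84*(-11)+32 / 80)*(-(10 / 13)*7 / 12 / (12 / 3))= 2373 / 26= 91.27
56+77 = 133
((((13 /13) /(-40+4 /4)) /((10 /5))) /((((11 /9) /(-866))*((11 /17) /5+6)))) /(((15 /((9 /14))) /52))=132498 /40117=3.30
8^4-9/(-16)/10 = 655369/160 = 4096.06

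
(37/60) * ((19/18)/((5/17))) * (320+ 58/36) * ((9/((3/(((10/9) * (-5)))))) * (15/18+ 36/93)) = -15704844953/1084752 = -14477.82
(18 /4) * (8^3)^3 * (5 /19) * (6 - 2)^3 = 193273528320 /19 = 10172290964.21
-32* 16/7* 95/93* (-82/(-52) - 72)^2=-370546.38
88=88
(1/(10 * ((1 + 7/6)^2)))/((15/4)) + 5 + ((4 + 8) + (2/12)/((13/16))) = 218147/12675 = 17.21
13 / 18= 0.72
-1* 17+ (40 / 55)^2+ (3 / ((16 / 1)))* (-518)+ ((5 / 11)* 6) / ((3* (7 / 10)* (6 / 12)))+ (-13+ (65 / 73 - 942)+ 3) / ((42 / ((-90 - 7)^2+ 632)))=-112529514859 / 494648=-227494.13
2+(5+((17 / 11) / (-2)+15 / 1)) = 467 / 22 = 21.23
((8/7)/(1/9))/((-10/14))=-72/5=-14.40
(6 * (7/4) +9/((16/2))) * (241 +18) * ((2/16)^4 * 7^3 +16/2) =797544657/32768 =24339.13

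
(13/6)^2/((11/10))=845/198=4.27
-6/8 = -3/4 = -0.75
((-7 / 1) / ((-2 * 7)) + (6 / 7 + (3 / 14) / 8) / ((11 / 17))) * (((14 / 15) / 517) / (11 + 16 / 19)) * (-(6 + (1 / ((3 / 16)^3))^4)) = -50806233871824011 / 337199314500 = -150671.23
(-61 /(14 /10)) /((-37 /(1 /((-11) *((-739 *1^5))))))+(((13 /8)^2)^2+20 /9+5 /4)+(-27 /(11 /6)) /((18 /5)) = 6.35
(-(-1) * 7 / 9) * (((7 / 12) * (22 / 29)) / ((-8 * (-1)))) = 539 / 12528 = 0.04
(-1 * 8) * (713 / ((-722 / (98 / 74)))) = 139748 / 13357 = 10.46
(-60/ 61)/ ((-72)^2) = -5/ 26352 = -0.00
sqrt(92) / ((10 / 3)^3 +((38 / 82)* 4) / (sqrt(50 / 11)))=-2839455* sqrt(506) / 10500460282 +283668750* sqrt(23) / 5250230141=0.25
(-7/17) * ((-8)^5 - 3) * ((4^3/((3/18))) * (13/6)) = 190858304/17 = 11226959.06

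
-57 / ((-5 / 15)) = 171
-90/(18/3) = -15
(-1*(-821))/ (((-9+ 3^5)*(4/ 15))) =4105/ 312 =13.16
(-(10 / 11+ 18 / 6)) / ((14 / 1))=-43 / 154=-0.28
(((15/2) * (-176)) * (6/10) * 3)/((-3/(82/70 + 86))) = 2416392/35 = 69039.77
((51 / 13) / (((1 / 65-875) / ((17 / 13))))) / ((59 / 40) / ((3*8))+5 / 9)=-2080800 / 218974379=-0.01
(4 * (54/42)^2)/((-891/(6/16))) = -3/1078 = -0.00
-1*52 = -52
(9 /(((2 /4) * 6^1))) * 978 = 2934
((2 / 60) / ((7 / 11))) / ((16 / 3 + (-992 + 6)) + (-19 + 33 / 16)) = -88 / 1675975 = -0.00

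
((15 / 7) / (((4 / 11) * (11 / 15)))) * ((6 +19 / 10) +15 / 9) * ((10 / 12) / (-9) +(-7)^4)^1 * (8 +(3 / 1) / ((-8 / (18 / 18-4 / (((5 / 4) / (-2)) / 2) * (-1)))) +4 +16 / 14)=26147480671 / 8064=3242495.12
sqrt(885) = 29.75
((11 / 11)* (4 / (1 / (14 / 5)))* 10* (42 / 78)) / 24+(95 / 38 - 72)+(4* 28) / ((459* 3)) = -2395363 / 35802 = -66.91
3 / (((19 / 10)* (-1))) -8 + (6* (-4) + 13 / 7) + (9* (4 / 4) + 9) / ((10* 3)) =-20696 / 665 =-31.12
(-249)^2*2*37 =4588074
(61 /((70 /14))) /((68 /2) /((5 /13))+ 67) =61 /777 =0.08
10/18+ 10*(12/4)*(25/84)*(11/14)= 13355/1764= 7.57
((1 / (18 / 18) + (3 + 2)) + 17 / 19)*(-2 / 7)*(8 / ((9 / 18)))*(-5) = 20960 / 133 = 157.59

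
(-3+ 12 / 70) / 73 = -0.04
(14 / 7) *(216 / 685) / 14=216 / 4795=0.05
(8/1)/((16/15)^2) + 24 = 31.03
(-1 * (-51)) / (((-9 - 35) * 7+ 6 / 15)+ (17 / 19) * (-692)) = -4845 / 88042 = -0.06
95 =95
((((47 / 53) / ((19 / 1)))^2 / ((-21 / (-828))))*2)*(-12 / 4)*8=-29264832 / 7098343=-4.12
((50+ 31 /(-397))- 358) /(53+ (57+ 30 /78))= -1589991 /569695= -2.79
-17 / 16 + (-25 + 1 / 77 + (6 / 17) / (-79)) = -43108291 / 1654576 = -26.05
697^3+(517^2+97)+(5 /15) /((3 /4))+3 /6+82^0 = 6099772697 /18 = 338876260.94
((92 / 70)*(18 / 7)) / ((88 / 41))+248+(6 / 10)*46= 1493971 / 5390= 277.17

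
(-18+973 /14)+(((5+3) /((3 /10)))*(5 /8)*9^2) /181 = 21343 /362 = 58.96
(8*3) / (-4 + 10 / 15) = -7.20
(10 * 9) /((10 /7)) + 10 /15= 191 /3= 63.67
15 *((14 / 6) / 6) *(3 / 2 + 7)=595 / 12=49.58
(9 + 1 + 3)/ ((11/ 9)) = 117/ 11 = 10.64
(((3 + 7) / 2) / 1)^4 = 625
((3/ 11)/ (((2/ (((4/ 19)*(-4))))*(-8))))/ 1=0.01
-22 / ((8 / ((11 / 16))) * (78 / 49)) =-5929 / 4992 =-1.19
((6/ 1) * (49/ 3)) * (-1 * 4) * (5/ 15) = -130.67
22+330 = 352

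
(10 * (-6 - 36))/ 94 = -210/ 47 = -4.47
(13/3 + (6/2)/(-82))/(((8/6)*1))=1057/328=3.22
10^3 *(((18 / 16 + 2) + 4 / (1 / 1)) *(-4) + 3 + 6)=-19500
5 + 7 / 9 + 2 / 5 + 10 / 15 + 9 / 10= 697 / 90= 7.74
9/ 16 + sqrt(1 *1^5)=25/ 16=1.56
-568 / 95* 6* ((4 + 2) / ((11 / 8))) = -163584 / 1045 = -156.54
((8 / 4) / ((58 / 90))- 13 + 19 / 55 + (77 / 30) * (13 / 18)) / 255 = -1325953 / 43926300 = -0.03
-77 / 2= -38.50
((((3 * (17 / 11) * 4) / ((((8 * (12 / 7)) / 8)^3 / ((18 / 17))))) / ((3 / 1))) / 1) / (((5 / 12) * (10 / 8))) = 686 / 275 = 2.49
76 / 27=2.81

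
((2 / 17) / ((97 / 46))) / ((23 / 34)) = 8 / 97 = 0.08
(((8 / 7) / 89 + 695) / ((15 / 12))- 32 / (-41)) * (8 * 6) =26725.96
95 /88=1.08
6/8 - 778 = -3109/4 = -777.25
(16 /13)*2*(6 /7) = 192 /91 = 2.11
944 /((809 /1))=944 /809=1.17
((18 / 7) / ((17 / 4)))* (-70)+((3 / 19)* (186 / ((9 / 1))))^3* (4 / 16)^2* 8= -2912692 / 116603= -24.98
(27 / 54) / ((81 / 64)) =0.40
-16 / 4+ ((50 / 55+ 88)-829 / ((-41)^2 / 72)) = 913486 / 18491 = 49.40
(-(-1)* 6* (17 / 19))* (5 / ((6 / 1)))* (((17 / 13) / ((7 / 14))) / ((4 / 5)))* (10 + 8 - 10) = 28900 / 247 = 117.00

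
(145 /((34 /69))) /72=3335 /816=4.09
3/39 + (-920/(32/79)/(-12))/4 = 118297/2496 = 47.39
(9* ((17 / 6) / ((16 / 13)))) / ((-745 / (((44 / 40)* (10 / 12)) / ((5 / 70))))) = -17017 / 47680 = -0.36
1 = 1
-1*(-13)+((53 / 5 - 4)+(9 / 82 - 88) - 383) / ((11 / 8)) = -732121 / 2255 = -324.67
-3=-3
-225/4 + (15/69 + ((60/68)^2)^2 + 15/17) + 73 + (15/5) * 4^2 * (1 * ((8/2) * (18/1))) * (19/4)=126281241433/7683932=16434.46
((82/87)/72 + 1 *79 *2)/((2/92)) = 11382631/1566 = 7268.60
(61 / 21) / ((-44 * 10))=-0.01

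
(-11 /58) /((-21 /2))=11 /609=0.02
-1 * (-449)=449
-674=-674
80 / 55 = 16 / 11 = 1.45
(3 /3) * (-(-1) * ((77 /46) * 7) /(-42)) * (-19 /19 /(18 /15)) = 385 /1656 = 0.23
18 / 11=1.64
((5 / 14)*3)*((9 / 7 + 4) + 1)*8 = 2640 / 49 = 53.88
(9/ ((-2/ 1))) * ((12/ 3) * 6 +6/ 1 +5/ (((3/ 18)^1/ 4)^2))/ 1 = -13095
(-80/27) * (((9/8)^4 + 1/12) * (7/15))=-2.33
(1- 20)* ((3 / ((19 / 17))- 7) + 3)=25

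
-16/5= -3.20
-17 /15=-1.13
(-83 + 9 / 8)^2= 429025 / 64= 6703.52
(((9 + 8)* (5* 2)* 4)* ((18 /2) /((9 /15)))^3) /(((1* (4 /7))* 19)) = 4016250 /19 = 211381.58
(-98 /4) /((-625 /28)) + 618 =386936 /625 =619.10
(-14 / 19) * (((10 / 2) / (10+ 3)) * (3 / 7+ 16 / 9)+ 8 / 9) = -2846 / 2223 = -1.28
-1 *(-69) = 69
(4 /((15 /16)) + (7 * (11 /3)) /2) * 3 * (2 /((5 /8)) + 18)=27189 /25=1087.56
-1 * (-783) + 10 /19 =14887 /19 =783.53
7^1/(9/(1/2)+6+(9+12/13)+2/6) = 0.20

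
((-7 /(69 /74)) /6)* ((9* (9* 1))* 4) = -9324 /23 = -405.39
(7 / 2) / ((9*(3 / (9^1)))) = 7 / 6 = 1.17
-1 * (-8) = 8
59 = 59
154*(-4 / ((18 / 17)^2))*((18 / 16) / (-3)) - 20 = 20093 / 108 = 186.05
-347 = -347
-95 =-95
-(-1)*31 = 31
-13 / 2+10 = 7 / 2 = 3.50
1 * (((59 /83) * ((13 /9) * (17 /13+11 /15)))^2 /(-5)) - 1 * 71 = -45122373199 /627760125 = -71.88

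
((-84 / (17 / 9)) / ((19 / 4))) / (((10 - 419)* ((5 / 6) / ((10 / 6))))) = 6048 / 132107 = 0.05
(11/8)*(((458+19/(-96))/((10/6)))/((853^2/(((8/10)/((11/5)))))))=43949/232834880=0.00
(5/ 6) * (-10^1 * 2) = -50/ 3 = -16.67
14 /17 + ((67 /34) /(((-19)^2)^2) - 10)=-40660085 /4430914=-9.18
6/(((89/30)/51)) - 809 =-62821/89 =-705.85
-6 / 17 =-0.35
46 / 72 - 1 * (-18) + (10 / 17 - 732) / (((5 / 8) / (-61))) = 218497547 / 3060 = 71404.43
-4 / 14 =-2 / 7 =-0.29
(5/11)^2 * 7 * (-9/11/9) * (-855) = 112.42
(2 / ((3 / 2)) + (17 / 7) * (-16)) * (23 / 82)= -9062 / 861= -10.52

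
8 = 8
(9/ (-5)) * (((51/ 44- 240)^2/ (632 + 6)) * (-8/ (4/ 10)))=993951729/ 308792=3218.84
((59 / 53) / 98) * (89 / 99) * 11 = 5251 / 46746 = 0.11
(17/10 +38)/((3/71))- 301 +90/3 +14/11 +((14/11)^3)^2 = 35825726477/53146830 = 674.09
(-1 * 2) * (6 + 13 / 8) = -15.25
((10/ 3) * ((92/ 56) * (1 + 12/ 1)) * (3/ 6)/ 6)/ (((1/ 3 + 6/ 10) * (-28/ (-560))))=37375/ 294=127.13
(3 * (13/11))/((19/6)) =234/209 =1.12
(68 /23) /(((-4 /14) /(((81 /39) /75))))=-2142 /7475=-0.29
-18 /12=-3 /2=-1.50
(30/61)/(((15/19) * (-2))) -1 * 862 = -52601/61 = -862.31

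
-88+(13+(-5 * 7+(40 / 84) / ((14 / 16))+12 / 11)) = -175226 / 1617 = -108.36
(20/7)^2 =8.16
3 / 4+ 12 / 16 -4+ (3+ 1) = 3 / 2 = 1.50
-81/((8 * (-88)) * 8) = 81/5632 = 0.01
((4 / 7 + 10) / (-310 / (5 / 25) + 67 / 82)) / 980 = -1517 / 217861595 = -0.00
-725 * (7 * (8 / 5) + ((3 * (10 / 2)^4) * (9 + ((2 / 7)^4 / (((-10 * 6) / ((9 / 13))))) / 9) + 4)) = -382215151635 / 31213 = -12245383.39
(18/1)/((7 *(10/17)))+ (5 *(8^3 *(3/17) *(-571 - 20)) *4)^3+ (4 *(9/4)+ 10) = -209456634480851677261166/171955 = -1218089816991955321.22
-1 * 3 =-3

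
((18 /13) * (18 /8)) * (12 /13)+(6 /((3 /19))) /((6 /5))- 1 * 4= 15485 /507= 30.54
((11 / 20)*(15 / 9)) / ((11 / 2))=1 / 6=0.17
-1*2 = -2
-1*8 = -8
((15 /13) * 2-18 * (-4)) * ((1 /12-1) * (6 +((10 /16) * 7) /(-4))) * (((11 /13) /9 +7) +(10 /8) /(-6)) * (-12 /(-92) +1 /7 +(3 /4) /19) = -42596480905 /59185152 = -719.72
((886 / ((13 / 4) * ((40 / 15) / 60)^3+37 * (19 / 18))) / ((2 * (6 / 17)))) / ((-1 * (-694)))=228754125 / 4939841338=0.05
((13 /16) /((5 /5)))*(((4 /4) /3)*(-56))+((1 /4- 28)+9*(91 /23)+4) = -913 /276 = -3.31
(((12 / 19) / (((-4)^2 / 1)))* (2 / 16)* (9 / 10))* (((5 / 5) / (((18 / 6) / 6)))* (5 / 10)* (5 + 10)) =81 / 1216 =0.07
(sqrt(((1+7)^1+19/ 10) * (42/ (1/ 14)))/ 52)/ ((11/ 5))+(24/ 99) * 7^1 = 21 * sqrt(330)/ 572+56/ 33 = 2.36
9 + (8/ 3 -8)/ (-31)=853/ 93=9.17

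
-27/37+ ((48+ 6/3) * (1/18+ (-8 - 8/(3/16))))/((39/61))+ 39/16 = -822095939/207792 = -3956.34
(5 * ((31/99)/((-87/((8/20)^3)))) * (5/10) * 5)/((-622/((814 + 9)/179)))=51026/2397385485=0.00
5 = 5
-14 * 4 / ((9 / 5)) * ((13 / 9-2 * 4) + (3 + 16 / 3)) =-4480 / 81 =-55.31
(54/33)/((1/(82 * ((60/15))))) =5904/11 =536.73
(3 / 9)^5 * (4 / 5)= 4 / 1215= 0.00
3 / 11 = 0.27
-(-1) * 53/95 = 53/95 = 0.56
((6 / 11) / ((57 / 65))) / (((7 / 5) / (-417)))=-271050 / 1463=-185.27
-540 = -540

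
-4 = -4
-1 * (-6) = 6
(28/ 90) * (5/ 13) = 14/ 117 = 0.12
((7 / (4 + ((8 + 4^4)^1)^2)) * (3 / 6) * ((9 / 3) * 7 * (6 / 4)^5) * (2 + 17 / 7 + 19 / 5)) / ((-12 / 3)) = -45927 / 2788000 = -0.02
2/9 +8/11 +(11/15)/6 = 1061/990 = 1.07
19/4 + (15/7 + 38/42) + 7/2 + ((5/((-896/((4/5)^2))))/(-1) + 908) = 772213/840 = 919.30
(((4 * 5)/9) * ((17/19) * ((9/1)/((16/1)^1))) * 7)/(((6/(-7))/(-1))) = 4165/456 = 9.13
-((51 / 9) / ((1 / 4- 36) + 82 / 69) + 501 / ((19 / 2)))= -9528362 / 181241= -52.57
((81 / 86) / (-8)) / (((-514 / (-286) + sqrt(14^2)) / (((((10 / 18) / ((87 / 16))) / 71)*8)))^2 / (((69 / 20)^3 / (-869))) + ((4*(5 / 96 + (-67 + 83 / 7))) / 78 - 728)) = 0.00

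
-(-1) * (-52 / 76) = -13 / 19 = -0.68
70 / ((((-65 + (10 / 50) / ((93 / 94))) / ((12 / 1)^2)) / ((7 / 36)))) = -911400 / 30131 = -30.25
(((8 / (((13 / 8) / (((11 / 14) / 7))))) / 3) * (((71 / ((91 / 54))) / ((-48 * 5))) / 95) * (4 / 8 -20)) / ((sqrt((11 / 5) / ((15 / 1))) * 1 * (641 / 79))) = 100962 * sqrt(33) / 271530805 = 0.00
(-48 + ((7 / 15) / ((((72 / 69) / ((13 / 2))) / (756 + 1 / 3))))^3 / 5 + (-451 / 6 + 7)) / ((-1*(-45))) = 107105346102706627913 / 2267481600000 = 47235376.07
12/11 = 1.09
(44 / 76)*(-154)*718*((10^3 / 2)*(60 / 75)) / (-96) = 15203650 / 57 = 266730.70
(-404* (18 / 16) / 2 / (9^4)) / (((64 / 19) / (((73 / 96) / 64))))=-140087 / 1146617856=-0.00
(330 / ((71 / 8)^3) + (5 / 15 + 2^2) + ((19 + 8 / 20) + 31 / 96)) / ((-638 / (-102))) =71636284989 / 18267777440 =3.92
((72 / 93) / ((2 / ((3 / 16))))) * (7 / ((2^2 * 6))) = 21 / 992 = 0.02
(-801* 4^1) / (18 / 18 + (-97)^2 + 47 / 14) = -4984 / 14643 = -0.34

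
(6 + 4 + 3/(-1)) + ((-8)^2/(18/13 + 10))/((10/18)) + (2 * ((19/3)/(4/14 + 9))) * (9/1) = 70697/2405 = 29.40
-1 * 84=-84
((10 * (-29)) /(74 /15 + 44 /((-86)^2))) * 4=-32172600 /136991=-234.85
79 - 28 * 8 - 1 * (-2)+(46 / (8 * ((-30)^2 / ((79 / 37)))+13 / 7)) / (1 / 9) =-266584319 / 1865827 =-142.88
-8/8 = -1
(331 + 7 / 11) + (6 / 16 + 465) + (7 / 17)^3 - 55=742.08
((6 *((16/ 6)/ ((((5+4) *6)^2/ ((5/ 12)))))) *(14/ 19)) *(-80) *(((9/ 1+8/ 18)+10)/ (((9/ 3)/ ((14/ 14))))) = -980000/ 1121931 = -0.87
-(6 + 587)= -593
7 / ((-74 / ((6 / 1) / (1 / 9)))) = -189 / 37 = -5.11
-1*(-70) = 70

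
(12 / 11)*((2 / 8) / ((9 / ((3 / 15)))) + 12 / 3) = 721 / 165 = 4.37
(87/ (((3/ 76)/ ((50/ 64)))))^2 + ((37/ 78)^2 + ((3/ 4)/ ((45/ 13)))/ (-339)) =54355019397911/ 18333120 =2964853.74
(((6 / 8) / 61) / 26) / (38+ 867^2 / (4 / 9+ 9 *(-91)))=-0.00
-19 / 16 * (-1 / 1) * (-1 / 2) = -19 / 32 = -0.59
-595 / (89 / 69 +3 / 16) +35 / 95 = -1781329 / 4427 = -402.38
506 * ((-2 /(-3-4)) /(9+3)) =253 /21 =12.05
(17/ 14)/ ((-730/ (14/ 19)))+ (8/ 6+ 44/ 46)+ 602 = 578322347/ 957030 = 604.29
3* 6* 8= 144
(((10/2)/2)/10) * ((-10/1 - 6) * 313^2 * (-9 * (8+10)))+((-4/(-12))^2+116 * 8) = 63484840.11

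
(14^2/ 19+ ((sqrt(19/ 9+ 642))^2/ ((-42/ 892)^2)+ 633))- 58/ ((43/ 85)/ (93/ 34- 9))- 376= 945291700912/ 3242673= 291516.20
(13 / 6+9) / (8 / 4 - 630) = -67 / 3768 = -0.02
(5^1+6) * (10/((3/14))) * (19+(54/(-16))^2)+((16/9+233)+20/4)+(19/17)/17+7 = 659503915/41616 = 15847.36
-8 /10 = -4 /5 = -0.80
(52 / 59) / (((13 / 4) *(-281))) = -16 / 16579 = -0.00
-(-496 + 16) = 480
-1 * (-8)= 8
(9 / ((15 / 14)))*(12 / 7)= 72 / 5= 14.40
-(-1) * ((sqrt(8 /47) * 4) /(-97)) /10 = -0.00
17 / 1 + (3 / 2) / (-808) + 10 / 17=483133 / 27472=17.59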